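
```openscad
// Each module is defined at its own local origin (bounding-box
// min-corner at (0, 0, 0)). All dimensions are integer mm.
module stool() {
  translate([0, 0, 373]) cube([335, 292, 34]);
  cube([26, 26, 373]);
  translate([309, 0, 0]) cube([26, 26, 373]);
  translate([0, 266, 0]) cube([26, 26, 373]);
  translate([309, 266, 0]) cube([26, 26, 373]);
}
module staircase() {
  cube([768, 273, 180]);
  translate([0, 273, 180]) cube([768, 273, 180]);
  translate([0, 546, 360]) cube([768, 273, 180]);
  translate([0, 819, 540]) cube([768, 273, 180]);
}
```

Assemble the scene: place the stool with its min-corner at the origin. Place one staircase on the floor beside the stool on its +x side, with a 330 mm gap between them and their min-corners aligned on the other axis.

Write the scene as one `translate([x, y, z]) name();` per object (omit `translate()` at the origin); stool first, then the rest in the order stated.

stool();
translate([665, 0, 0]) staircase();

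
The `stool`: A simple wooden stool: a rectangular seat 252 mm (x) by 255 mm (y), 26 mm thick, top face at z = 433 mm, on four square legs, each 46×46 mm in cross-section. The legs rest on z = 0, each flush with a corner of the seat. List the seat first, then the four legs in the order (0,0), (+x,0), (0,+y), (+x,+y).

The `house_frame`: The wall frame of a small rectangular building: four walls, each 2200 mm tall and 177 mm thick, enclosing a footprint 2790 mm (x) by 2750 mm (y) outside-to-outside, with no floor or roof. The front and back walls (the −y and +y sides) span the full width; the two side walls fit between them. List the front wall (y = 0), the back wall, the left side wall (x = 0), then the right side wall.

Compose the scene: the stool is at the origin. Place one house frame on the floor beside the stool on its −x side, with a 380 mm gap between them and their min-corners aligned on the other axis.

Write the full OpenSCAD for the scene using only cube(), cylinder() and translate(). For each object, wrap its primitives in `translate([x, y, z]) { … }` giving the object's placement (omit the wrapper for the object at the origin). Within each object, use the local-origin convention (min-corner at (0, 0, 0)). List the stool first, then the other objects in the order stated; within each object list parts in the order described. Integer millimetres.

translate([0, 0, 407]) cube([252, 255, 26]);
cube([46, 46, 407]);
translate([206, 0, 0]) cube([46, 46, 407]);
translate([0, 209, 0]) cube([46, 46, 407]);
translate([206, 209, 0]) cube([46, 46, 407]);
translate([-3170, 0, 0]) {
  cube([2790, 177, 2200]);
  translate([0, 2573, 0]) cube([2790, 177, 2200]);
  translate([0, 177, 0]) cube([177, 2396, 2200]);
  translate([2613, 177, 0]) cube([177, 2396, 2200]);
}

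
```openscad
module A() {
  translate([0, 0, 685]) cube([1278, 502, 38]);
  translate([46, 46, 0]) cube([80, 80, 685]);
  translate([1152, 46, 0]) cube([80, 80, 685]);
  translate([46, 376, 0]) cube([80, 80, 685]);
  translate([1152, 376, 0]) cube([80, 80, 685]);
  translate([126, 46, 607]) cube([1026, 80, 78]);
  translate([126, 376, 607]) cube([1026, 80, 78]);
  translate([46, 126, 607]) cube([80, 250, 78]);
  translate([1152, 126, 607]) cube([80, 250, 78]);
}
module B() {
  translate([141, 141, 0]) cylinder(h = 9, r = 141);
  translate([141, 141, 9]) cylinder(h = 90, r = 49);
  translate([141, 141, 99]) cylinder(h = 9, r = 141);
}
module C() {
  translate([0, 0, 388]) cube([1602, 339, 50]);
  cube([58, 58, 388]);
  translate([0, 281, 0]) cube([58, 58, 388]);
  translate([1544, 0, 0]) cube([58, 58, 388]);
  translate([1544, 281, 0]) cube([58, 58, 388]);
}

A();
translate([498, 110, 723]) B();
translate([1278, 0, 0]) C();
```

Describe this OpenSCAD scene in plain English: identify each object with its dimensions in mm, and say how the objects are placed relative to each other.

A is a rectangular dining table. The top is 1278×502×38 mm with its upper surface at z = 723 mm. It stands on four 80×80 mm square legs, each inset 46 mm from the nearest pair of top edges, running from the floor to the underside of the top. Four apron rails, 80 mm thick and 78 mm tall, run between adjacent legs with their top edges flush with the underside of the top and their outer faces flush with the legs' outer faces.

B is a spool: two coaxial disc flanges of radius 141 mm and thickness 9 mm, joined by a core cylinder of radius 49 mm and height 90 mm. The lower flange rests on z = 0 and the three cylinders share a vertical axis.

C is a bench: a 1602×339 mm seat slab, 50 mm thick, top at z = 438 mm, on four 58×58 mm square legs flush with the seat corners and standing on z = 0.

The spool is on top of the table, centred. The bench is against the table's +x side, with their −y faces flush.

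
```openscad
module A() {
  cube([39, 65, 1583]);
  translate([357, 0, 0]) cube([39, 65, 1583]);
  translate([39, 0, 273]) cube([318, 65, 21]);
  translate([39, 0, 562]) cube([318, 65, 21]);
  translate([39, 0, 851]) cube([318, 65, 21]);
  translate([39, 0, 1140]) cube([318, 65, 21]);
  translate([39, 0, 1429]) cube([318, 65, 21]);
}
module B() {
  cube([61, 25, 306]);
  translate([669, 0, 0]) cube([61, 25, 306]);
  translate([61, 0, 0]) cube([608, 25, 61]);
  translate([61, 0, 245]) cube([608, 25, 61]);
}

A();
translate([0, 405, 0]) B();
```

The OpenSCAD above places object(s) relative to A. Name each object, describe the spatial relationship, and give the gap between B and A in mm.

The picture frame's nearest face is 340 mm from the ladder's +y face.

A is a ladder. B is a picture frame. The picture frame is on the floor beside the ladder on its +y side. The gap between the picture frame and the ladder is 340 mm.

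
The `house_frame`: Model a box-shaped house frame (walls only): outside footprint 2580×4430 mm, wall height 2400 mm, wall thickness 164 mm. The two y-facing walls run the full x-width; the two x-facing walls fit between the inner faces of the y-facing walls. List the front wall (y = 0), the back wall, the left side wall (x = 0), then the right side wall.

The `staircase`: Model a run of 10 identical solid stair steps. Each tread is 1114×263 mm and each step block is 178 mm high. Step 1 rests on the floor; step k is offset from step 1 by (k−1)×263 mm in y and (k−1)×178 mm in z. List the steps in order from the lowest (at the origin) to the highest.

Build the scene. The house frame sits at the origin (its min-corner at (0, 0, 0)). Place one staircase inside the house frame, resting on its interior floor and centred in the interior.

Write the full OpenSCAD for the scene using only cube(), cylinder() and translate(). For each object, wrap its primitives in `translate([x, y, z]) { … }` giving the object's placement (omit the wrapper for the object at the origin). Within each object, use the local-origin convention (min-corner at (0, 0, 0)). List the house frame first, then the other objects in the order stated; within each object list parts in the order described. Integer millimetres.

cube([2580, 164, 2400]);
translate([0, 4266, 0]) cube([2580, 164, 2400]);
translate([0, 164, 0]) cube([164, 4102, 2400]);
translate([2416, 164, 0]) cube([164, 4102, 2400]);
translate([733, 900, 0]) {
  cube([1114, 263, 178]);
  translate([0, 263, 178]) cube([1114, 263, 178]);
  translate([0, 526, 356]) cube([1114, 263, 178]);
  translate([0, 789, 534]) cube([1114, 263, 178]);
  translate([0, 1052, 712]) cube([1114, 263, 178]);
  translate([0, 1315, 890]) cube([1114, 263, 178]);
  translate([0, 1578, 1068]) cube([1114, 263, 178]);
  translate([0, 1841, 1246]) cube([1114, 263, 178]);
  translate([0, 2104, 1424]) cube([1114, 263, 178]);
  translate([0, 2367, 1602]) cube([1114, 263, 178]);
}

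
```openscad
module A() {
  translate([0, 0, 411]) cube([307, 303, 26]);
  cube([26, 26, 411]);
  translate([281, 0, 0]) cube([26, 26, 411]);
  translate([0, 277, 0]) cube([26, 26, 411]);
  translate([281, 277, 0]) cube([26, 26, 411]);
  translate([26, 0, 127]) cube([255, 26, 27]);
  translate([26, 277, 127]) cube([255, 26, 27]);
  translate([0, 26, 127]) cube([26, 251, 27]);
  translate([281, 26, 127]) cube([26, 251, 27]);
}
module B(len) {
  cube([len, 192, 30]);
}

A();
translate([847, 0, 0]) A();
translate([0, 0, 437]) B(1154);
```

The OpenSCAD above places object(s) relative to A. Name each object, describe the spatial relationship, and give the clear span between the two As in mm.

Second stool starts at x = 847; first ends at x = 307; clear span = 847 − 307 = 540 mm.

A is a stool. B is a beam. A beam spans the tops of two stools. The clear span between the two stools is 540 mm.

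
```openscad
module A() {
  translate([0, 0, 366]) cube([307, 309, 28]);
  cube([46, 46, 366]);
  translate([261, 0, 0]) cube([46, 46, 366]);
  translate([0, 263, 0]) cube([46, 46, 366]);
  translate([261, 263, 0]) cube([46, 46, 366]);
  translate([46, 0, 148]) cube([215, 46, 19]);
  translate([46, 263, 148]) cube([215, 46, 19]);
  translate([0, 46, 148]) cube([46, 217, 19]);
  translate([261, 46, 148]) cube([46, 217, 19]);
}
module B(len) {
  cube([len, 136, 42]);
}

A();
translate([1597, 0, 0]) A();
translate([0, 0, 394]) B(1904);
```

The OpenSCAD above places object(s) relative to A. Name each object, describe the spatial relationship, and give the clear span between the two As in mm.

A is a stool. B is a beam. A beam spans the tops of two stools. The clear span between the two stools is 1290 mm.

Second stool starts at x = 1597; first ends at x = 307; clear span = 1597 − 307 = 1290 mm.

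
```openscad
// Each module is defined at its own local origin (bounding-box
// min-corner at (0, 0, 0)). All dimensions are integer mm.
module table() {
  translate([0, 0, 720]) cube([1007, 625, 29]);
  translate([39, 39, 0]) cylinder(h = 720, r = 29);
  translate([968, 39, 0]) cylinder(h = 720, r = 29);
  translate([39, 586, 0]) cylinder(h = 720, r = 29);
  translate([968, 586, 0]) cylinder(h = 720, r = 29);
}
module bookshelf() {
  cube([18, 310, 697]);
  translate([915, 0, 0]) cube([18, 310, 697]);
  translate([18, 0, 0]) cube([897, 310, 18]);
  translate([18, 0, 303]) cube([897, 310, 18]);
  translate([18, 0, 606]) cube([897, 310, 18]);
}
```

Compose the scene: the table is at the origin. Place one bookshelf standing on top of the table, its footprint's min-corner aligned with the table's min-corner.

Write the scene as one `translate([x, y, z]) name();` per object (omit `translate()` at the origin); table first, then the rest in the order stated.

table();
translate([0, 0, 749]) bookshelf();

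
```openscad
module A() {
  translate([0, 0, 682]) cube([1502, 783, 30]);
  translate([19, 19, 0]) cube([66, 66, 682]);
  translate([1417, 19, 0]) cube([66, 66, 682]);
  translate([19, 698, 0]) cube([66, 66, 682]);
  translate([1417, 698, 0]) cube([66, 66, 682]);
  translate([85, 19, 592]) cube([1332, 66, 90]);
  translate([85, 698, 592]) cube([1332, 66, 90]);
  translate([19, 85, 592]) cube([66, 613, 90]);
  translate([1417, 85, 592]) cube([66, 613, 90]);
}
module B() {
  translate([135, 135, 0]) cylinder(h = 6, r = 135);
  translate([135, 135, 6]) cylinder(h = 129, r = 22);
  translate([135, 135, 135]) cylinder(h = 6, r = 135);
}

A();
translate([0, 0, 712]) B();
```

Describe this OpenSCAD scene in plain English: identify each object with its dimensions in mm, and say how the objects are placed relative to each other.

A is a table: top 1502 mm (x) × 783 mm (y), 30 mm thick, upper face at z = 712 mm, on four 66×66 mm square legs, each inset 19 mm from the nearest pair of top edges, running from z = 0 to the bottom of the top. Four apron rails, 66 mm thick and 90 mm tall, run between adjacent legs with their top edges flush with the underside of the top and their outer faces flush with the legs' outer faces.

B is a spool: two coaxial disc flanges of radius 135 mm and thickness 6 mm, joined by a core cylinder of radius 22 mm and height 129 mm. The lower flange rests on z = 0 and the three cylinders share a vertical axis.

The spool is on top of the table.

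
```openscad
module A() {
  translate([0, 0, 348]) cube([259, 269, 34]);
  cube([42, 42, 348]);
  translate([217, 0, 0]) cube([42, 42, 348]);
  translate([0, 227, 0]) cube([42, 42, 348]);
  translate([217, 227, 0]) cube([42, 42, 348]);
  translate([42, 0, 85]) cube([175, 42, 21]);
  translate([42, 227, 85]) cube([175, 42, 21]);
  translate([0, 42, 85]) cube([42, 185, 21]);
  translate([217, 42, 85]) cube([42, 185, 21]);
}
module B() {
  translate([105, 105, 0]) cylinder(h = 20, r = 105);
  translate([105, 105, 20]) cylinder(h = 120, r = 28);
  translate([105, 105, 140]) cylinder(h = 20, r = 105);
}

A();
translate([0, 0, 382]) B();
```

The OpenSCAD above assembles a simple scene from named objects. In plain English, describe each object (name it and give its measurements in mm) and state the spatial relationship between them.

A is a four-legged stool. The seat is a 259×269×34 mm slab whose top surface is at z = 382 mm; four square legs, each 42×42 mm in cross-section, run from the floor (z = 0) to the underside of the seat, each flush with a corner of the seat. Four stretchers, 42 mm wide and 21 mm tall, connect adjacent legs with their undersides at z = 85 mm, each running between the inner faces of the legs it joins and aligned with the legs' outer faces on the other axis.

B is a spool: two coaxial disc flanges of radius 105 mm and thickness 20 mm, joined by a core cylinder of radius 28 mm and height 120 mm. The lower flange rests on z = 0 and the three cylinders share a vertical axis.

The spool is on top of the stool.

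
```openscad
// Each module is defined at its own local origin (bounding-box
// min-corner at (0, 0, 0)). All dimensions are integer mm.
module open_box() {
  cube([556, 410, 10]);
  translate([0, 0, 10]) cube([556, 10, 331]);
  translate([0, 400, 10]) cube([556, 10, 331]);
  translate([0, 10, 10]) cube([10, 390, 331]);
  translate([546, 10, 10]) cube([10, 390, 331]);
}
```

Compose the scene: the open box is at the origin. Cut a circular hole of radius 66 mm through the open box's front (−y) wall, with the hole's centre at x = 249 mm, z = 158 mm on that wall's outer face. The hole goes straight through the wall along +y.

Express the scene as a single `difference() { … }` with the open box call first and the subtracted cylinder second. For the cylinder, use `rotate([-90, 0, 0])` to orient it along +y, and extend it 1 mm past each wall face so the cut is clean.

difference() {
  open_box();
  translate([249, -1, 158]) rotate([-90, 0, 0]) cylinder(h = 12, r = 66);
}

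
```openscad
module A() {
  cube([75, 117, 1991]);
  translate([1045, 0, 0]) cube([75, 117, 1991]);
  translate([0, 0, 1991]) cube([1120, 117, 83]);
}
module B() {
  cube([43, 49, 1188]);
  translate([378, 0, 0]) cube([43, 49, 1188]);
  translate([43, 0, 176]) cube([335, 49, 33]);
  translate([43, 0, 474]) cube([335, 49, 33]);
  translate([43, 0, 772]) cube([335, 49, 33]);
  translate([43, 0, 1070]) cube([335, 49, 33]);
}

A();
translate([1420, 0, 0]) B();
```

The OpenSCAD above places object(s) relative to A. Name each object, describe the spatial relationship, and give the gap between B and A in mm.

A is a door frame. B is a ladder. The ladder is on the floor beside the door frame on its +x side. The gap between the ladder and the door frame is 300 mm.

The ladder's nearest face is 300 mm from the door frame's +x face.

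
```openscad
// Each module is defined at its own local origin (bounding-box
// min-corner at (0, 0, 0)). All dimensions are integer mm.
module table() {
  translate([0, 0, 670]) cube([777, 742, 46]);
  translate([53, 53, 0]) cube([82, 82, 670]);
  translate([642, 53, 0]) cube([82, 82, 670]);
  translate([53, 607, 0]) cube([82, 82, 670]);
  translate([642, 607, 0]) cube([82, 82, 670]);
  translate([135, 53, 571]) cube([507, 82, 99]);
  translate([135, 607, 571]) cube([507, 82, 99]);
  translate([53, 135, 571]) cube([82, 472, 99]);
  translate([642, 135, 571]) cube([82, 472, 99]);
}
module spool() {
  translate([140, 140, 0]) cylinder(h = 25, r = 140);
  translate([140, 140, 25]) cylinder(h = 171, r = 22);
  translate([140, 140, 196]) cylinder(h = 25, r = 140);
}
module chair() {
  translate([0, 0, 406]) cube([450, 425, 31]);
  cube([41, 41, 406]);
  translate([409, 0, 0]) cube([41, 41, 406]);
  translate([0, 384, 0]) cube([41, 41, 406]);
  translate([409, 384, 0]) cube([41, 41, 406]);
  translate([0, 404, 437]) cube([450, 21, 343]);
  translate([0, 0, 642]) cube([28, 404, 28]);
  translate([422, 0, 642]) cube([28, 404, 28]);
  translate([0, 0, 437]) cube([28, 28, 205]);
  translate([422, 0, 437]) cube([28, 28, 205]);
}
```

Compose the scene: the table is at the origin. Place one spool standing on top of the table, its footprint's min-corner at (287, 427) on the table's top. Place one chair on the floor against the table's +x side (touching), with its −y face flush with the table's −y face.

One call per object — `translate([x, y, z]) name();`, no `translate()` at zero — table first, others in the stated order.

table();
translate([287, 427, 716]) spool();
translate([777, 0, 0]) chair();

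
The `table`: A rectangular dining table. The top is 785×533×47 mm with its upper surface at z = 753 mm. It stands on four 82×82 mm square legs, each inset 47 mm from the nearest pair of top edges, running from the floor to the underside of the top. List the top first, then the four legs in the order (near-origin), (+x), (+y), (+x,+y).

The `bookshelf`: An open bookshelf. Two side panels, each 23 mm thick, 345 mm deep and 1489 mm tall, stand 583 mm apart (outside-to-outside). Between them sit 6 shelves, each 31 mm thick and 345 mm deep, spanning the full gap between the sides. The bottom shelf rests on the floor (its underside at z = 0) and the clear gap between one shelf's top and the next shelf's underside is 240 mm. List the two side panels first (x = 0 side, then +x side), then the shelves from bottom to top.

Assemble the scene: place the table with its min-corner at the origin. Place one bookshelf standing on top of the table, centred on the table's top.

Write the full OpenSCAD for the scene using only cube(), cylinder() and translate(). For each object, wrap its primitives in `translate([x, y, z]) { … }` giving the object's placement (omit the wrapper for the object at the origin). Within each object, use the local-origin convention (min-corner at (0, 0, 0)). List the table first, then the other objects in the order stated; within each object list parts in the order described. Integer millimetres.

translate([0, 0, 706]) cube([785, 533, 47]);
translate([47, 47, 0]) cube([82, 82, 706]);
translate([656, 47, 0]) cube([82, 82, 706]);
translate([47, 404, 0]) cube([82, 82, 706]);
translate([656, 404, 0]) cube([82, 82, 706]);
translate([101, 94, 753]) {
  cube([23, 345, 1489]);
  translate([560, 0, 0]) cube([23, 345, 1489]);
  translate([23, 0, 0]) cube([537, 345, 31]);
  translate([23, 0, 271]) cube([537, 345, 31]);
  translate([23, 0, 542]) cube([537, 345, 31]);
  translate([23, 0, 813]) cube([537, 345, 31]);
  translate([23, 0, 1084]) cube([537, 345, 31]);
  translate([23, 0, 1355]) cube([537, 345, 31]);
}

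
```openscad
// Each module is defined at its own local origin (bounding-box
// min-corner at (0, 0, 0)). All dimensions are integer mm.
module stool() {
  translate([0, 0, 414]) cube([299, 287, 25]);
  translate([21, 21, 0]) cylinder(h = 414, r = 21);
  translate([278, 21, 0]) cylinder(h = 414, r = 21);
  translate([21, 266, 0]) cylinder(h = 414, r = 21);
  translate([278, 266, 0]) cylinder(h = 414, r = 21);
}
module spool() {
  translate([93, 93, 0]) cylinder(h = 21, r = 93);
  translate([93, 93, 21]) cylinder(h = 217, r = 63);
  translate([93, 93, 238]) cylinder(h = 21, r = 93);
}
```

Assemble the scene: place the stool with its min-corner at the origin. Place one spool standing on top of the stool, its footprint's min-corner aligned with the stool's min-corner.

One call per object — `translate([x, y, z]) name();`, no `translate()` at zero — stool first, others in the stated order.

stool();
translate([0, 0, 439]) spool();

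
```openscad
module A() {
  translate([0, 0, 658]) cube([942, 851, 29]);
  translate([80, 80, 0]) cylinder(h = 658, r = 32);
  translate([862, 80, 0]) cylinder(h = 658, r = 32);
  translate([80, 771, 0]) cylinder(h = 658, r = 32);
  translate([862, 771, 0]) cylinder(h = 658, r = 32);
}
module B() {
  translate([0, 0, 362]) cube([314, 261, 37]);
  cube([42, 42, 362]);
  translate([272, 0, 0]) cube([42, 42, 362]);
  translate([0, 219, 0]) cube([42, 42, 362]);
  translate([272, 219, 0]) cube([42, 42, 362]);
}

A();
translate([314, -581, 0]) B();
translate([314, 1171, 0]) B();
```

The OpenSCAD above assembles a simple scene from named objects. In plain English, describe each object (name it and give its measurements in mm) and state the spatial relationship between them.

A is a table with a 942×851 mm rectangular top, 29 mm thick, top surface at z = 687 mm, supported by four round legs of 64 mm diameter, each leg's bounding box inset 48 mm from the nearest pair of top edges, running from the floor.

B is a four-legged stool. The seat is a 314×261×37 mm slab whose top surface is at z = 399 mm; four square legs, each 42×42 mm in cross-section, run from the floor (z = 0) to the underside of the seat, each flush with a corner of the seat.

Two stools sit around the table at the −y, +y sides.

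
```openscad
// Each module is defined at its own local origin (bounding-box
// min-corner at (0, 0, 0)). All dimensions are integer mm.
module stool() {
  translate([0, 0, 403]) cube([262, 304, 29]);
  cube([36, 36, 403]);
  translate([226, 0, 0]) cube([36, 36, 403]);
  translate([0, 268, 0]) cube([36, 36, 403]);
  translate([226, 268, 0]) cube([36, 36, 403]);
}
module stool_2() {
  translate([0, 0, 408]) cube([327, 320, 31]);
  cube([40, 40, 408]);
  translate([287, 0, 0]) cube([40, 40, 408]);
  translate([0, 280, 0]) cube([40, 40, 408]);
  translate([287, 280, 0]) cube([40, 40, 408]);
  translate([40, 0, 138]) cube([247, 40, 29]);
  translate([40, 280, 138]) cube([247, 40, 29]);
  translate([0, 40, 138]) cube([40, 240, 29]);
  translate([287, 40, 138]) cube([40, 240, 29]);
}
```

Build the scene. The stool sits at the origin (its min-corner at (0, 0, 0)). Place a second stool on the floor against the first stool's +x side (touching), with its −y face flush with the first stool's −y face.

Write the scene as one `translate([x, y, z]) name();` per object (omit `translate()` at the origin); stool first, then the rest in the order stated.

stool();
translate([262, 0, 0]) stool_2();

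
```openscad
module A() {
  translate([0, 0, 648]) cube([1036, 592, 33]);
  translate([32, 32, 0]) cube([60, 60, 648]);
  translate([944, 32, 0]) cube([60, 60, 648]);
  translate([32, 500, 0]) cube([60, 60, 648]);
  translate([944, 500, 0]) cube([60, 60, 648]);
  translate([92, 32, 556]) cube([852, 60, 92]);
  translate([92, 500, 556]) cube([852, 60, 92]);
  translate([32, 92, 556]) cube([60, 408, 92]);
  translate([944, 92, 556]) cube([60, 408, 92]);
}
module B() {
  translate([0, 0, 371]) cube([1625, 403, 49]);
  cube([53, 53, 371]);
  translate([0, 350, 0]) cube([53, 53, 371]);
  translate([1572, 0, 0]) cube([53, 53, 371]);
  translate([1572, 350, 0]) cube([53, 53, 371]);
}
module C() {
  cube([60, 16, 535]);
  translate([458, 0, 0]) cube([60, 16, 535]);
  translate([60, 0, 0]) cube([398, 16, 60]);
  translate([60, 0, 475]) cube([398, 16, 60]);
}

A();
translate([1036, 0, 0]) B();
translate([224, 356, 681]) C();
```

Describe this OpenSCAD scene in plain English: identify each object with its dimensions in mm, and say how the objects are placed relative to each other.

A is a table with a 1036×592 mm rectangular top, 33 mm thick, top surface at z = 681 mm, supported by four 60×60 mm square legs, each inset 32 mm from the nearest pair of top edges, running from the floor. Four apron rails, 60 mm thick and 92 mm tall, run between adjacent legs with their top edges flush with the underside of the top and their outer faces flush with the legs' outer faces.

B is a long wooden bench with a 1625 mm (x) × 403 mm (y) seat, 49 mm thick, its top surface 420 mm above the floor. Four 53 mm square legs at the seat corners, flush with the edges, run from z = 0 to the seat underside.

C is a picture frame with a 398×415 mm rectangular opening (x by z) and a uniform 60 mm border on every side. Frame depth is 16 mm along y. It is built from two vertical stiles running the full outside height and two horizontal rails spanning the gap between the stiles.

The bench is against the table's +x side, with their −y faces flush. The picture frame is on top of the table.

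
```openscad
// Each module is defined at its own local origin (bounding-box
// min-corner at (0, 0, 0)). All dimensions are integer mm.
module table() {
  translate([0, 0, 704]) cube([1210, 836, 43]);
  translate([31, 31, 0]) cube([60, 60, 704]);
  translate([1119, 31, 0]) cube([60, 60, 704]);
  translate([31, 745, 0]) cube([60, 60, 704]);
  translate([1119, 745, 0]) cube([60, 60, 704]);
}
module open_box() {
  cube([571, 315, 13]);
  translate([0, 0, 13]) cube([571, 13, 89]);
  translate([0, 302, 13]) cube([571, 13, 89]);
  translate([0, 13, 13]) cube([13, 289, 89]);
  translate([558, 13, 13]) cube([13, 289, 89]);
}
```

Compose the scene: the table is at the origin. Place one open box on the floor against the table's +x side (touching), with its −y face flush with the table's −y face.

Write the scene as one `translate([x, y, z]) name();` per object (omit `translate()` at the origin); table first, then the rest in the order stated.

table();
translate([1210, 0, 0]) open_box();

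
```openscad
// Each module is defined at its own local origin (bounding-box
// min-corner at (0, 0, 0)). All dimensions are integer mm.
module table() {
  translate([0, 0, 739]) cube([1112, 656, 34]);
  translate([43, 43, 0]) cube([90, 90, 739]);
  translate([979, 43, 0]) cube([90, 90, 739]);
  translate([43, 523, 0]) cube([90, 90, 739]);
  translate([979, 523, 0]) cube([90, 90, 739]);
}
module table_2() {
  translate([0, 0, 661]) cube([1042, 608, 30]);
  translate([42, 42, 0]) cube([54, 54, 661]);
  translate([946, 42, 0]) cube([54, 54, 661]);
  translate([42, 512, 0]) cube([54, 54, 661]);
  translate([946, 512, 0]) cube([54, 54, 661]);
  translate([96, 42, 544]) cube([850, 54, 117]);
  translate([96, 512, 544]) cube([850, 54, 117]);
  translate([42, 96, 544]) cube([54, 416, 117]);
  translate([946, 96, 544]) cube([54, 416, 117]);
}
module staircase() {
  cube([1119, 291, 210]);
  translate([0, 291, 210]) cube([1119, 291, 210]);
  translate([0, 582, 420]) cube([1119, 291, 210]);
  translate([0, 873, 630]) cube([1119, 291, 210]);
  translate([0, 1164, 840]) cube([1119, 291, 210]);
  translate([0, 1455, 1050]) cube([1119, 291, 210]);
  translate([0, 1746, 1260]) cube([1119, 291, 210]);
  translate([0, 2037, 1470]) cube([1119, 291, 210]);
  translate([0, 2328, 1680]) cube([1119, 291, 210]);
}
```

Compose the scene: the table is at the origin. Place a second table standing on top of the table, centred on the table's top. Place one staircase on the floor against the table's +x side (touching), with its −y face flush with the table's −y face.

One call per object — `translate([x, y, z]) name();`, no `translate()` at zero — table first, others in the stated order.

table();
translate([35, 24, 773]) table_2();
translate([1112, 0, 0]) staircase();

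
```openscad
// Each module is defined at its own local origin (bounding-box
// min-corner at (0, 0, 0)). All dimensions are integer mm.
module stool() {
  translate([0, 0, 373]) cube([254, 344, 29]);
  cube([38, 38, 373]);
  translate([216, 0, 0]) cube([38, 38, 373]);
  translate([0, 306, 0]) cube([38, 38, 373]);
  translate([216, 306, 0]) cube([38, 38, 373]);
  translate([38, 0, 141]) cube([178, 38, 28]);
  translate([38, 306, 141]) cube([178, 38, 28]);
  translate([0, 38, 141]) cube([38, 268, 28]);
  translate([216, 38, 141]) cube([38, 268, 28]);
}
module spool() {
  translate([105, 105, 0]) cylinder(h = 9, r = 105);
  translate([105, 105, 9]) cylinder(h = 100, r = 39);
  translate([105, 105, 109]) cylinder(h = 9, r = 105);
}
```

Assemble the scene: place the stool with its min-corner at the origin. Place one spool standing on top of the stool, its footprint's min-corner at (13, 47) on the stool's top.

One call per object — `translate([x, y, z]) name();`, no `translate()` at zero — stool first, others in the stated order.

stool();
translate([13, 47, 402]) spool();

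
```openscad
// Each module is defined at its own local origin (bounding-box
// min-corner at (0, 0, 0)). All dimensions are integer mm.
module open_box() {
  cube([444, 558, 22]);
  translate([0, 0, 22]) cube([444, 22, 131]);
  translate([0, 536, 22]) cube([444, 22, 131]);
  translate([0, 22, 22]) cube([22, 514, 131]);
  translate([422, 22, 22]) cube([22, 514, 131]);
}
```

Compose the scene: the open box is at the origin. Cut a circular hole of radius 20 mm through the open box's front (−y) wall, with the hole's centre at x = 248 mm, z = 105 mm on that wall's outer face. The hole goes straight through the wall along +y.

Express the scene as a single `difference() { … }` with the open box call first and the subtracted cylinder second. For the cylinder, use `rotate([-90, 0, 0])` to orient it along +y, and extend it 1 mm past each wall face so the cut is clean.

difference() {
  open_box();
  translate([248, -1, 105]) rotate([-90, 0, 0]) cylinder(h = 24, r = 20);
}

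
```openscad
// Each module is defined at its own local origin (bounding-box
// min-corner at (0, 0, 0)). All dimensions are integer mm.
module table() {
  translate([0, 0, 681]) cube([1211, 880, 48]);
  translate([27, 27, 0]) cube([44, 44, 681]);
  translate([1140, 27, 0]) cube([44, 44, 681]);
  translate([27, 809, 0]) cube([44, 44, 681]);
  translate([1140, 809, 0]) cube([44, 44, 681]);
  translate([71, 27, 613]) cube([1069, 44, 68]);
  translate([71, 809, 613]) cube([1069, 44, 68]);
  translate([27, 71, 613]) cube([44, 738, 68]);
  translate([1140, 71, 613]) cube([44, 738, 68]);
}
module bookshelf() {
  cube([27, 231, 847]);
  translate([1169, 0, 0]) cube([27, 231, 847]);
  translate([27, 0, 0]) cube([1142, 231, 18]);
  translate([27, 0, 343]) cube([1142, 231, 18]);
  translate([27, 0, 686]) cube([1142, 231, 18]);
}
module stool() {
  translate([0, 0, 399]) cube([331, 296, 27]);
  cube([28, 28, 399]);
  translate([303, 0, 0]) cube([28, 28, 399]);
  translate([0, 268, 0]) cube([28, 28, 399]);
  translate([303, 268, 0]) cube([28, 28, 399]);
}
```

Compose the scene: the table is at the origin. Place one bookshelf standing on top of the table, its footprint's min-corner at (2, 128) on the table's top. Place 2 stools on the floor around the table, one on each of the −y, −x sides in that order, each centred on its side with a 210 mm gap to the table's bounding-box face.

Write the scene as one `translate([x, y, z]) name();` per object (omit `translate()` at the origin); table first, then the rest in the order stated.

table();
translate([2, 128, 729]) bookshelf();
translate([440, -506, 0]) stool();
translate([-541, 292, 0]) stool();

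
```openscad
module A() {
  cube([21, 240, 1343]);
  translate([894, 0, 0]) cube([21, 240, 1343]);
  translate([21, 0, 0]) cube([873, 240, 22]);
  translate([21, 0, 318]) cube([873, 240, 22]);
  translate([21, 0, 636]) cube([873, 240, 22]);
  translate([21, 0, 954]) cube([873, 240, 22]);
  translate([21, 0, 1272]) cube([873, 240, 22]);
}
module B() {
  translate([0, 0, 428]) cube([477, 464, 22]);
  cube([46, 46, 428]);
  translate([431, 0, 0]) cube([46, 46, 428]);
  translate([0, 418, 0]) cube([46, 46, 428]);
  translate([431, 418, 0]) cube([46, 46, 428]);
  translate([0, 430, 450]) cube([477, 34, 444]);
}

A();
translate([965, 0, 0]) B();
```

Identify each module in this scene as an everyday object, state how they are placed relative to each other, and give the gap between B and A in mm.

A is a bookshelf. B is a chair. The chair is on the floor beside the bookshelf on its +x side. The gap between the chair and the bookshelf is 50 mm.

The chair's nearest face is 50 mm from the bookshelf's +x face.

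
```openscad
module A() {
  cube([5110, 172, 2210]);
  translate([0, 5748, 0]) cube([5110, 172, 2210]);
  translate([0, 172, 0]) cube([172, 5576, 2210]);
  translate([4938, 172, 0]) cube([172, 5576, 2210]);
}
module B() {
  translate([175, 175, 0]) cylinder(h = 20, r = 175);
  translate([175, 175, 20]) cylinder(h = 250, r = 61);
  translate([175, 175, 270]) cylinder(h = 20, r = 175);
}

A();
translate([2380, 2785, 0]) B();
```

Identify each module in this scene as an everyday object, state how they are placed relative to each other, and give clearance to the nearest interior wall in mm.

A is a house frame. B is a spool. The spool sits inside the house frame, centred. The clearance to the nearest interior wall is 2208 mm.

Clearances: x = 2208, y = 2613; minimum 2208 mm.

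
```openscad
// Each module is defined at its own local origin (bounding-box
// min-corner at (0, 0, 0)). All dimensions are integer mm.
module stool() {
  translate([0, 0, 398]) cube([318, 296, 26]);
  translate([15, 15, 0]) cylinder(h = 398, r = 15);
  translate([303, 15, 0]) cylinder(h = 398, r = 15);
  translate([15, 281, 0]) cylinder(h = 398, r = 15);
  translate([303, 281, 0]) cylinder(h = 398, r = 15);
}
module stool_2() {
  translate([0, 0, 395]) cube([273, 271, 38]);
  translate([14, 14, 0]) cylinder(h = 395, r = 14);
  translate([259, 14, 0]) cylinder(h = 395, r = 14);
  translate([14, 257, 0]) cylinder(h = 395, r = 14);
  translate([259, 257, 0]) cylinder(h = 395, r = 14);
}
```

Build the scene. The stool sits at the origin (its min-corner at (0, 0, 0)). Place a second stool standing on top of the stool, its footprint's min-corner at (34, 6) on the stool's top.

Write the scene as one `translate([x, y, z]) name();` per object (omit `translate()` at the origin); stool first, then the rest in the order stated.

stool();
translate([34, 6, 424]) stool_2();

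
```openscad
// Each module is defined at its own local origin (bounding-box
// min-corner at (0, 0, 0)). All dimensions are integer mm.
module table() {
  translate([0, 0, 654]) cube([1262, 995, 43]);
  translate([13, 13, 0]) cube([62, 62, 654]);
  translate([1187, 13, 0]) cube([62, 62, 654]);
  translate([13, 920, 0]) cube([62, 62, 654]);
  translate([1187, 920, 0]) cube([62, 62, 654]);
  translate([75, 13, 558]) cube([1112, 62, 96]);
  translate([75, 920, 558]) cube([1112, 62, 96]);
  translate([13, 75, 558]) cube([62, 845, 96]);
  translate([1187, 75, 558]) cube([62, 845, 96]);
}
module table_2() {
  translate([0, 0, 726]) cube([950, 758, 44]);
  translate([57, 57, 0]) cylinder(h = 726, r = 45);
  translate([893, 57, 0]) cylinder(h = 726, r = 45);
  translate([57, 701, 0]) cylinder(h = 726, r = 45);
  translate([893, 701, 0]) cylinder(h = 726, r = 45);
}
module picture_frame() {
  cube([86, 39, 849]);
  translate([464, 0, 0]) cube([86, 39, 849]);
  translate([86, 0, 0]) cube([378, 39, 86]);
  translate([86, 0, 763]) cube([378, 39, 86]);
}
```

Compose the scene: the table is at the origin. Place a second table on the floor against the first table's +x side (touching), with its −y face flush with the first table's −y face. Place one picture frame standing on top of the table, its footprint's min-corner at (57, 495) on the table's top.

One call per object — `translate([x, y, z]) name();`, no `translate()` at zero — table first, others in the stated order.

table();
translate([1262, 0, 0]) table_2();
translate([57, 495, 697]) picture_frame();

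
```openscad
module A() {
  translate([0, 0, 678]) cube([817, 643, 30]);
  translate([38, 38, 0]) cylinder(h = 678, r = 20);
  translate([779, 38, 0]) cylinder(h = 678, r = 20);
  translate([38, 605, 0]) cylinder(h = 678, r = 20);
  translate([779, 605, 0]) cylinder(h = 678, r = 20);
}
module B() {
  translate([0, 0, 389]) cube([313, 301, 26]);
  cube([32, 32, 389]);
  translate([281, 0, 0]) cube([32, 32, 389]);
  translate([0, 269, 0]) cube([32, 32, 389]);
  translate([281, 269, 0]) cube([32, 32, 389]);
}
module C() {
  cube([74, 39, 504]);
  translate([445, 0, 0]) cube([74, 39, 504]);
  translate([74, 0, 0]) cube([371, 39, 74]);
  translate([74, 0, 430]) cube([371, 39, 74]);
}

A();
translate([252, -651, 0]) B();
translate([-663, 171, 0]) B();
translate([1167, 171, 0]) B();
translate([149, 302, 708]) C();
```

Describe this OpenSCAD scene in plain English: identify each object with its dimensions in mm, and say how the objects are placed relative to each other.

A is a rectangular dining table. The top is 817×643×30 mm with its upper surface at z = 708 mm. It stands on four round legs of 40 mm diameter, each leg's bounding box inset 18 mm from the nearest pair of top edges, running from the floor to the underside of the top.

B is a four-legged stool. The seat is a 313×301×26 mm slab whose top surface is at z = 415 mm; four square legs, each 32×32 mm in cross-section, run from the floor (z = 0) to the underside of the seat, each flush with a corner of the seat.

C is a rectangular picture frame lying in the x–z plane (depth along y). The opening is 371 mm wide (x) by 356 mm tall (z), surrounded by a border 74 mm wide on all four sides. The frame is 39 mm deep and is made of two full-height vertical stiles with two horizontal rails fitted between them.

Three stools sit around the table at the −y, −x, +x sides. The picture frame is on top of the table, centred.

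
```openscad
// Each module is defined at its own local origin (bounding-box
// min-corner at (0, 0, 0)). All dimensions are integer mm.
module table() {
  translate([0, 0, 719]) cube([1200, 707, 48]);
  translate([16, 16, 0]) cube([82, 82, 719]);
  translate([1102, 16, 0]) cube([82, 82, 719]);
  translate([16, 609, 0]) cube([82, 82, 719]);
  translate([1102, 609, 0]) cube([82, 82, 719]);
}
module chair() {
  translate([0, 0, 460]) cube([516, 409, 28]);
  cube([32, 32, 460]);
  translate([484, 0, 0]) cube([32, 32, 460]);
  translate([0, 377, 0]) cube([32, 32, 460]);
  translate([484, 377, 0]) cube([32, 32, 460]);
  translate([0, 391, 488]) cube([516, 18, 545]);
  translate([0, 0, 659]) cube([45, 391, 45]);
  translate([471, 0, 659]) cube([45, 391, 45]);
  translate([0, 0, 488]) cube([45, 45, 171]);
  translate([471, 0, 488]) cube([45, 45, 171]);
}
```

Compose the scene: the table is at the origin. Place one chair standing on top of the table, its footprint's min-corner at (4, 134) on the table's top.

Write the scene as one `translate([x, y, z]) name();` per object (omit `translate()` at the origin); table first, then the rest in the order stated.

table();
translate([4, 134, 767]) chair();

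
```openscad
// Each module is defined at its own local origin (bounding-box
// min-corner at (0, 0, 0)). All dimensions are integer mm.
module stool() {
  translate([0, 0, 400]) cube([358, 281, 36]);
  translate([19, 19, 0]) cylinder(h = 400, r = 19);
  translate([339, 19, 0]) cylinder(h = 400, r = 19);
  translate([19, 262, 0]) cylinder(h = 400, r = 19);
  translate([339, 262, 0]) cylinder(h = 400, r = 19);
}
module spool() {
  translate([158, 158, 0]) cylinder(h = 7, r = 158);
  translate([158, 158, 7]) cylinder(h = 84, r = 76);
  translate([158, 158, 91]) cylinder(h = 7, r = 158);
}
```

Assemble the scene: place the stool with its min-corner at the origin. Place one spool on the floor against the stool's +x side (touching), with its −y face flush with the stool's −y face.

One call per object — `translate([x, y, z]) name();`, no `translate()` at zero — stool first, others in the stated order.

stool();
translate([358, 0, 0]) spool();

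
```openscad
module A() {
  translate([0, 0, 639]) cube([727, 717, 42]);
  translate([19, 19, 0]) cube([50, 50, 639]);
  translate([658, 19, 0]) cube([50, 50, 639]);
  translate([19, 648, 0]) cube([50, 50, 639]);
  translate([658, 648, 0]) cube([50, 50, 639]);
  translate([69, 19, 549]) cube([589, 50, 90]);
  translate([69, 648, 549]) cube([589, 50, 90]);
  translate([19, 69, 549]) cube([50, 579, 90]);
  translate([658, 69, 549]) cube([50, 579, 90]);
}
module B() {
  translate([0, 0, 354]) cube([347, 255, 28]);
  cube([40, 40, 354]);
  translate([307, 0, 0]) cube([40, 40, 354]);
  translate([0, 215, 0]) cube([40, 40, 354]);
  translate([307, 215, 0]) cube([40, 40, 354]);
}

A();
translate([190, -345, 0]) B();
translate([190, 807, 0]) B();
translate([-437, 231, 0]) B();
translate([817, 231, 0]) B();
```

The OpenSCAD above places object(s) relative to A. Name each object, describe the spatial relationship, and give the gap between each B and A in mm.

Each stool's nearest face is 90 mm from the table's bounding box.

A is a table. B is a stool. Four stools sit around the table at the −y, +y, −x, +x sides. The gap between each stool and the table is 90 mm.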